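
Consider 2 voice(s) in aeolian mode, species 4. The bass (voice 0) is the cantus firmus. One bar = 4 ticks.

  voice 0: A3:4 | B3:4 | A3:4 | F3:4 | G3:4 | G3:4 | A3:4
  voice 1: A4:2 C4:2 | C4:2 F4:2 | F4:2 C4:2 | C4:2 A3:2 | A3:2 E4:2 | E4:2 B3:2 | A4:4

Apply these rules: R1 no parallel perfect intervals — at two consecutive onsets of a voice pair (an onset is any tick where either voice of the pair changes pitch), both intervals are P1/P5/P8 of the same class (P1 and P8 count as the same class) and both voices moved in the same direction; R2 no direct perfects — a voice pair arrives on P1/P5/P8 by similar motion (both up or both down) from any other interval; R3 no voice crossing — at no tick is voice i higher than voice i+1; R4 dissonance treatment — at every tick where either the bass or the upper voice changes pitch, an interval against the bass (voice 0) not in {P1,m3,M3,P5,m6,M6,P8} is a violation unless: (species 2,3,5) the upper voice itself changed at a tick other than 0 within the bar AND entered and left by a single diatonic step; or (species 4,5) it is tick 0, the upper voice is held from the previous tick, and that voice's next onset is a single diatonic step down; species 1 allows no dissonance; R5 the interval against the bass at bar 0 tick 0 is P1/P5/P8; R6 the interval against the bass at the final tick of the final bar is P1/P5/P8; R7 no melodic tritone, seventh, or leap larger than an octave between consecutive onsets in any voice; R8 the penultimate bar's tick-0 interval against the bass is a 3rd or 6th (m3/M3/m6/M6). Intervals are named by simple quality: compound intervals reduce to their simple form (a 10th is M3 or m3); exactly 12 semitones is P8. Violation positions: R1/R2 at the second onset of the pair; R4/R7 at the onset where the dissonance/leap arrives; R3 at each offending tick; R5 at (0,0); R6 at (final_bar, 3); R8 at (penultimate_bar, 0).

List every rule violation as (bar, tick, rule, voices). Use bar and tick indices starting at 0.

bar 0: v0=A3 v1=A4 downbeat P8
bar 1: v0=B3 v1=C4 downbeat m2
bar 2: v0=A3 v1=F4 downbeat m6
bar 3: v0=F3 v1=C4 downbeat P5
bar 4: v0=G3 v1=A3 downbeat M2
bar 5: v0=G3 v1=E4 downbeat M6
bar 6: v0=A3 v1=A4 downbeat P8
  -> R4 @ bar 1 tick 0 v(0, 1): B3/C4 m2 untreated
  -> R4 @ bar 1 tick 2 v(0, 1): B3/F4 TT untreated
  -> R4 @ bar 4 tick 0 v(0, 1): G3/A3 M2 untreated
  -> R2 @ bar 6 tick 0 v(0, 1): G3/B3 M3 -> A3/A4 P8 similar
  -> R7 @ bar 6 tick 0 v(1,): B3->A4 leap 10st

(1, 0, R4, (0, 1))
(1, 2, R4, (0, 1))
(4, 0, R4, (0, 1))
(6, 0, R2, (0, 1))
(6, 0, R7, (1,))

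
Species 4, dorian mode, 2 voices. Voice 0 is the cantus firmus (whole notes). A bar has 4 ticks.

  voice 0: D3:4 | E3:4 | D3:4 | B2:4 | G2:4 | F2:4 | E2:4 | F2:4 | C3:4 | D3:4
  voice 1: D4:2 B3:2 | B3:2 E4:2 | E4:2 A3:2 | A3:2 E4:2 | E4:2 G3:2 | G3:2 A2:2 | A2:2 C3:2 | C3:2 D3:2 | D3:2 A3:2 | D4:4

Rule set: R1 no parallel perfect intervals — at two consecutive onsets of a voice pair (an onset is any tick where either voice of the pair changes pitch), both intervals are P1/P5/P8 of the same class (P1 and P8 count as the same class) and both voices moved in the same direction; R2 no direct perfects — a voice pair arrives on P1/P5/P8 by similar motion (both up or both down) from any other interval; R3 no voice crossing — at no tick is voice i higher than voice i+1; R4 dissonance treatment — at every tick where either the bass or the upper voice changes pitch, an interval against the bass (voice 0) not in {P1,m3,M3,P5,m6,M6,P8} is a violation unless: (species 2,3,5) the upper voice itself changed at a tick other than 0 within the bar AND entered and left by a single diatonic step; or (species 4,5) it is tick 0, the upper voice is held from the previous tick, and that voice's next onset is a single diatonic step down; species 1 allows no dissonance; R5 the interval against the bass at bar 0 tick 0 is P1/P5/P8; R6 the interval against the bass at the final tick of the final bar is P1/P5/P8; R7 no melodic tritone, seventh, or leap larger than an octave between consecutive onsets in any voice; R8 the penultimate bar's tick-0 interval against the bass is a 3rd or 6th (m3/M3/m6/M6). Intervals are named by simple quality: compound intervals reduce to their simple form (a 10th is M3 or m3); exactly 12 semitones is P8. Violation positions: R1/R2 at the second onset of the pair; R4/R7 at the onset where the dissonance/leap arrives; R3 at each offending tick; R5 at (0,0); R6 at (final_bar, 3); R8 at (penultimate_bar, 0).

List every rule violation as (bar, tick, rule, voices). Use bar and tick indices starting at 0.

(2, 0, R4, (0, 1))
(3, 0, R4, (0, 1))
(3, 2, R4, (0, 1))
(5, 0, R4, (0, 1))
(5, 2, R7, (1,))
(6, 0, R4, (0, 1))
(8, 0, R4, (0, 1))
(8, 0, R8, (0, 1))
(9, 0, R2, (0, 1))

bar 0: v0=D3 v1=D4 downbeat P8
bar 1: v0=E3 v1=B3 downbeat P5
bar 2: v0=D3 v1=E4 downbeat M2
bar 3: v0=B2 v1=A3 downbeat m7
bar 4: v0=G2 v1=E4 downbeat M6
bar 5: v0=F2 v1=G3 downbeat M2
bar 6: v0=E2 v1=A2 downbeat P4
bar 7: v0=F2 v1=C3 downbeat P5
bar 8: v0=C3 v1=D3 downbeat M2
bar 9: v0=D3 v1=D4 downbeat P8
  -> R4 @ bar 2 tick 0 v(0, 1): D3/E4 M2 untreated
  -> R4 @ bar 3 tick 0 v(0, 1): B2/A3 m7 untreated
  -> R4 @ bar 3 tick 2 v(0, 1): B2/E4 P4 untreated
  -> R4 @ bar 5 tick 0 v(0, 1): F2/G3 M2 untreated
  -> R7 @ bar 5 tick 2 v(1,): G3->A2 leap 10st
  -> R4 @ bar 6 tick 0 v(0, 1): E2/A2 P4 untreated
  -> R4 @ bar 8 tick 0 v(0, 1): C3/D3 M2 untreated
  -> R8 @ bar 8 tick 0 v(0, 1): penult M2 not 3rd/6th
  -> R2 @ bar 9 tick 0 v(0, 1): C3/A3 M6 -> D3/D4 P8 similar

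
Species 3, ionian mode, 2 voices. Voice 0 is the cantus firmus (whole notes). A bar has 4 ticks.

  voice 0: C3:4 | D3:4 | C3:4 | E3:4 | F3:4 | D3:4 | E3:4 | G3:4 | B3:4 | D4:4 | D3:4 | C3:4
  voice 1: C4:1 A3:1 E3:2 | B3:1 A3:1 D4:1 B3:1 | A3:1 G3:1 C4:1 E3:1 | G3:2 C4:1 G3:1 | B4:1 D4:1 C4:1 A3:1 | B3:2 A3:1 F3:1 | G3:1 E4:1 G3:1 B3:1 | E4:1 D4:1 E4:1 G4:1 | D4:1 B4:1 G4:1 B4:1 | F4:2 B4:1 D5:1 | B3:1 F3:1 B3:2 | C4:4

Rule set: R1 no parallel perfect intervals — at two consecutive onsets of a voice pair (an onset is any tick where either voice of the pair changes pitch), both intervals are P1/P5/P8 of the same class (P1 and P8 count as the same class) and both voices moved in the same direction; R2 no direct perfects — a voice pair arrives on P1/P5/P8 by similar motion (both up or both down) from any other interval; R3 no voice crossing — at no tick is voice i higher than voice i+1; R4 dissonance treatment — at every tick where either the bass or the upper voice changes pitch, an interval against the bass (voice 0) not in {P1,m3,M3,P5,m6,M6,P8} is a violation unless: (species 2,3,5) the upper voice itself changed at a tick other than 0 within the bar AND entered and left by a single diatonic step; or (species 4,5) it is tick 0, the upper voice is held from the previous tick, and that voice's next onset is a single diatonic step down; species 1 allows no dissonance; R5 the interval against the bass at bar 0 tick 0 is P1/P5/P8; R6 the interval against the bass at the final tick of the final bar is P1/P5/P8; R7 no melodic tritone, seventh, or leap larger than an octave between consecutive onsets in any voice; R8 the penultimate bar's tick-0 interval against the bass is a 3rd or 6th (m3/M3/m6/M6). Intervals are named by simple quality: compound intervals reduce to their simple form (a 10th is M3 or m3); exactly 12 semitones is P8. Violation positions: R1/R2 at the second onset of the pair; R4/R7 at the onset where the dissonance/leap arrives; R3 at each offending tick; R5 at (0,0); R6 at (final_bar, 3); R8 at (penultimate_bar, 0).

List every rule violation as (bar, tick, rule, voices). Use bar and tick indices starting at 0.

bar 0: v0=C3 v1=C4 downbeat P8
bar 1: v0=D3 v1=B3 downbeat M6
bar 2: v0=C3 v1=A3 downbeat M6
bar 3: v0=E3 v1=G3 downbeat m3
bar 4: v0=F3 v1=B4 downbeat TT
bar 5: v0=D3 v1=B3 downbeat M6
bar 6: v0=E3 v1=G3 downbeat m3
bar 7: v0=G3 v1=E4 downbeat M6
bar 8: v0=B3 v1=D4 downbeat m3
bar 9: v0=D4 v1=F4 downbeat m3
bar 10: v0=D3 v1=B3 downbeat M6
bar 11: v0=C3 v1=C4 downbeat P8
  -> R4 @ bar 4 tick 0 v(0, 1): F3/B4 TT untreated
  -> R7 @ bar 4 tick 0 v(1,): G3->B4 leap 16st
  -> R7 @ bar 9 tick 0 v(1,): B4->F4 leap 6st
  -> R7 @ bar 9 tick 2 v(1,): F4->B4 leap 6st
  -> R7 @ bar 10 tick 0 v(1,): D5->B3 leap 15st
  -> R7 @ bar 10 tick 1 v(1,): B3->F3 leap 6st
  -> R7 @ bar 10 tick 2 v(1,): F3->B3 leap 6st

(4, 0, R4, (0, 1))
(4, 0, R7, (1,))
(9, 0, R7, (1,))
(9, 2, R7, (1,))
(10, 0, R7, (1,))
(10, 1, R7, (1,))
(10, 2, R7, (1,))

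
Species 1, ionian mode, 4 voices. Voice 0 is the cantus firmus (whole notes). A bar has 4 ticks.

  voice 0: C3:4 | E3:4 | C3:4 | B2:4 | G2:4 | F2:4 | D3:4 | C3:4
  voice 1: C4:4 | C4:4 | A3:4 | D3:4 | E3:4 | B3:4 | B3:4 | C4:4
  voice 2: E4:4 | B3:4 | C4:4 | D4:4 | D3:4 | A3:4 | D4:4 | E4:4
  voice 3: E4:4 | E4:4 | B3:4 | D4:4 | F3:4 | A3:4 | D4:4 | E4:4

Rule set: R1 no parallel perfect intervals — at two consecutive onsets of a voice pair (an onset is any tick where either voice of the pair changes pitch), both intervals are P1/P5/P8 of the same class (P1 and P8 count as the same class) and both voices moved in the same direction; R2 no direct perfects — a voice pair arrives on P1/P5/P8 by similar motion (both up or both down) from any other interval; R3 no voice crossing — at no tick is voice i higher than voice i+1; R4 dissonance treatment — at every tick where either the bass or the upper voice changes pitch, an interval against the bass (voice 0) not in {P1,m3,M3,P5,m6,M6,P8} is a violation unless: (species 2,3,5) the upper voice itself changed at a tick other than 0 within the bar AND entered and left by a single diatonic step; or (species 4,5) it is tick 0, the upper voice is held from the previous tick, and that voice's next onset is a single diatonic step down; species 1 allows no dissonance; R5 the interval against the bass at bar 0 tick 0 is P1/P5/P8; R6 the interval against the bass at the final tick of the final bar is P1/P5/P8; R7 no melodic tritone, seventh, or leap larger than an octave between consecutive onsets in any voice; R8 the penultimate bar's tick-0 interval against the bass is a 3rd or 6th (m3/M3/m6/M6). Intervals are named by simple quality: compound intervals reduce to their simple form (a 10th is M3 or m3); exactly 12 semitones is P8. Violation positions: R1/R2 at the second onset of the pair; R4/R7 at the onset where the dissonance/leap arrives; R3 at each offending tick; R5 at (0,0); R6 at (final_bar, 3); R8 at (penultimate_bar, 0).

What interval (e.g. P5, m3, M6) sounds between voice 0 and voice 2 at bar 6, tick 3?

voice 0=D3 voice 2=D4 -> P8

P8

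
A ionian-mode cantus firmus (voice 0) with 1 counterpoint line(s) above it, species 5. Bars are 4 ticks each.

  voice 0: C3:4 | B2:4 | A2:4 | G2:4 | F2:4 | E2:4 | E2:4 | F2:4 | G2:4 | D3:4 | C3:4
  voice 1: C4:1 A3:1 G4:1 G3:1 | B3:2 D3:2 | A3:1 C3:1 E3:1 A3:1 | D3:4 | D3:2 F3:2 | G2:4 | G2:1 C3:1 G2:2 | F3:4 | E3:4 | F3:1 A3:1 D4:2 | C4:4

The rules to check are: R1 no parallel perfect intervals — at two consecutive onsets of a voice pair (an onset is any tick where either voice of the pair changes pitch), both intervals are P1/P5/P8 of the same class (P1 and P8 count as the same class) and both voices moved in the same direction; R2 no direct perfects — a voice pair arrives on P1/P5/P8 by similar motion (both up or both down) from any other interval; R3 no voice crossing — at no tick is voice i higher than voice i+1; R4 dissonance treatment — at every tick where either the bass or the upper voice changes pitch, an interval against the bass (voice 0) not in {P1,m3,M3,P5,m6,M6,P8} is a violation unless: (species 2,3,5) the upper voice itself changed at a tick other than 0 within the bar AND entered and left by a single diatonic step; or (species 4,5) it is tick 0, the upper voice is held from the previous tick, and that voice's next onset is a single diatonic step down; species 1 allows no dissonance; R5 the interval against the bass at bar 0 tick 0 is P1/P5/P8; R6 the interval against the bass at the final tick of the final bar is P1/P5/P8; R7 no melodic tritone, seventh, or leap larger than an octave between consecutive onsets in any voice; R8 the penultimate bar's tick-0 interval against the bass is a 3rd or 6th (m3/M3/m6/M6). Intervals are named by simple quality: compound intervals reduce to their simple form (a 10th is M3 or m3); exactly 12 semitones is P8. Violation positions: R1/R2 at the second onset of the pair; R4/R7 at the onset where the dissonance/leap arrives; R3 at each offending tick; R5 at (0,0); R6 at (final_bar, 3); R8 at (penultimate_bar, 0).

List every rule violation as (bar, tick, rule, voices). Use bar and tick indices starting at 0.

(0, 2, R7, (1,))
(3, 0, R2, (0, 1))
(5, 0, R7, (1,))
(7, 0, R2, (0, 1))
(7, 0, R7, (1,))
(10, 0, R1, (0, 1))

bar 0: v0=C3 v1=C4 downbeat P8
bar 1: v0=B2 v1=B3 downbeat P8
bar 2: v0=A2 v1=A3 downbeat P8
bar 3: v0=G2 v1=D3 downbeat P5
bar 4: v0=F2 v1=D3 downbeat M6
bar 5: v0=E2 v1=G2 downbeat m3
bar 6: v0=E2 v1=G2 downbeat m3
bar 7: v0=F2 v1=F3 downbeat P8
bar 8: v0=G2 v1=E3 downbeat M6
bar 9: v0=D3 v1=F3 downbeat m3
bar 10: v0=C3 v1=C4 downbeat P8
  -> R7 @ bar 0 tick 2 v(1,): A3->G4 leap 10st
  -> R2 @ bar 3 tick 0 v(0, 1): A2/A3 P8 -> G2/D3 P5 similar
  -> R7 @ bar 5 tick 0 v(1,): F3->G2 leap 10st
  -> R2 @ bar 7 tick 0 v(0, 1): E2/G2 m3 -> F2/F3 P8 similar
  -> R7 @ bar 7 tick 0 v(1,): G2->F3 leap 10st
  -> R1 @ bar 10 tick 0 v(0, 1): D3/D4 P8 -> C3/C4 P8 similar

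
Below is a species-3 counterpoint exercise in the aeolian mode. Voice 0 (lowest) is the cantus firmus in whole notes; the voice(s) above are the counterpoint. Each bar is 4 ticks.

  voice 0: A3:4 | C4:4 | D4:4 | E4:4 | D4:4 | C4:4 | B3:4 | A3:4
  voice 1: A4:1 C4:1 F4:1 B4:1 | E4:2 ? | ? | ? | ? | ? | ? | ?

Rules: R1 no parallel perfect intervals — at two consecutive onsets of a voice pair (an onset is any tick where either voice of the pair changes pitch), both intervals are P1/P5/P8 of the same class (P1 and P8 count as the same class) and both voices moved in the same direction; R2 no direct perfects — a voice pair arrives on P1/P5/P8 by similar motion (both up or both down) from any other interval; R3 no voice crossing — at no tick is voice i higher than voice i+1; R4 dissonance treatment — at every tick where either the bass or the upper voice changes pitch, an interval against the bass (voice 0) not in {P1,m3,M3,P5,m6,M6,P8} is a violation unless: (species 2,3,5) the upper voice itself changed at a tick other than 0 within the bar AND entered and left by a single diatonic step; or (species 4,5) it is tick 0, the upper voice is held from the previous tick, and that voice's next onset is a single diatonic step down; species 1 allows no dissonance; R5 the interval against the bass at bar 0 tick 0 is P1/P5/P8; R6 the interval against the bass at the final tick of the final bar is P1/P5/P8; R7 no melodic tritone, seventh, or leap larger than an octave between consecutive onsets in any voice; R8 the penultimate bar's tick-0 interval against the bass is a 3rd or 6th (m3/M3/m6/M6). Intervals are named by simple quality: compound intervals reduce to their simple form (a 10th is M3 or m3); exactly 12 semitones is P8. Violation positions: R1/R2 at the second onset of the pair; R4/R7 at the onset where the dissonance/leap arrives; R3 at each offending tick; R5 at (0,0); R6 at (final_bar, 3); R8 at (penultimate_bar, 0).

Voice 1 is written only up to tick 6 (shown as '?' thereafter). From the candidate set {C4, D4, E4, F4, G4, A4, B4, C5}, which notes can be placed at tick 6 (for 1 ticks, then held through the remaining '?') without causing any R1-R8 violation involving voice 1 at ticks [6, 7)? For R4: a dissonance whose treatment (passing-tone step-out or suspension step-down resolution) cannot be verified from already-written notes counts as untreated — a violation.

C4: legal
D4: violates R4
E4: legal
F4: violates R4
G4: legal
A4: legal
B4: violates R4
C5: legal

{A4, C4, C5, E4, G4}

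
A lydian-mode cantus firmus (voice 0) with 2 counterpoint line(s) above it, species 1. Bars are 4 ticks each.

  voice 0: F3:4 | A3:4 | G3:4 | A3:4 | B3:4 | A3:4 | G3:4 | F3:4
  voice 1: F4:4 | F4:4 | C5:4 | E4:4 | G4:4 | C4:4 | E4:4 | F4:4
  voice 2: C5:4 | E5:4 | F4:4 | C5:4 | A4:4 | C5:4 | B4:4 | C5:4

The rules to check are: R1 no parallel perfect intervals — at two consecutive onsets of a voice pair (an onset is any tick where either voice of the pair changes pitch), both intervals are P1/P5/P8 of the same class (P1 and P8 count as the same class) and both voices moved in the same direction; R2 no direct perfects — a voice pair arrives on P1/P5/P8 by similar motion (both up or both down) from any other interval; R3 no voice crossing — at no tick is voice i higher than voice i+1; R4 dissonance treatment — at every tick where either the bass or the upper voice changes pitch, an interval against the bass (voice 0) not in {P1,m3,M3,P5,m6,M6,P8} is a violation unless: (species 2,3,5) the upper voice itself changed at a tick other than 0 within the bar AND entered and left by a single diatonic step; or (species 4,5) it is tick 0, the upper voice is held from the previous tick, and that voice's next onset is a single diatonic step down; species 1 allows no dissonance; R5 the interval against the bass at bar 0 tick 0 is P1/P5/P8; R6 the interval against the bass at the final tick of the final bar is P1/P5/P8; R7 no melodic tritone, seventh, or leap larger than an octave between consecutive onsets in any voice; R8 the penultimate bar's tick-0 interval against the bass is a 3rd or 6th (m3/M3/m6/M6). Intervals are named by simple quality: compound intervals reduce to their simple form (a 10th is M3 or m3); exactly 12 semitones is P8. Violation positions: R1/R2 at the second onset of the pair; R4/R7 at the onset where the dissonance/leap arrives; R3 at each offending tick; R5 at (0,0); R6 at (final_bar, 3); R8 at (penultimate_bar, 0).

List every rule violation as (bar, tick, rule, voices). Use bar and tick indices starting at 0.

(1, 0, R1, (0, 2))
(2, 0, R3, (1, 2))
(2, 0, R4, (0, 1))
(2, 0, R4, (0, 2))
(2, 0, R7, (2,))
(2, 1, R3, (1, 2))
(2, 2, R3, (1, 2))
(2, 3, R3, (1, 2))
(4, 0, R4, (0, 2))
(7, 0, R1, (1, 2))

bar 0: v0=F3 v1=F4 v2=C5 downbeat P5
bar 1: v0=A3 v1=F4 v2=E5 downbeat P5
bar 2: v0=G3 v1=C5 v2=F4 downbeat m7
bar 3: v0=A3 v1=E4 v2=C5 downbeat m3
bar 4: v0=B3 v1=G4 v2=A4 downbeat m7
bar 5: v0=A3 v1=C4 v2=C5 downbeat m3
bar 6: v0=G3 v1=E4 v2=B4 downbeat M3
bar 7: v0=F3 v1=F4 v2=C5 downbeat P5
  -> R1 @ bar 1 tick 0 v(0, 2): F3/C5 P5 -> A3/E5 P5 similar
  -> R3 @ bar 2 tick 0 v(1, 2): C5 above F4
  -> R4 @ bar 2 tick 0 v(0, 1): G3/C5 P4 untreated
  -> R4 @ bar 2 tick 0 v(0, 2): G3/F4 m7 untreated
  -> R7 @ bar 2 tick 0 v(2,): E5->F4 leap 11st
  -> R3 @ bar 2 tick 1 v(1, 2): C5 above F4
  -> R3 @ bar 2 tick 2 v(1, 2): C5 above F4
  -> R3 @ bar 2 tick 3 v(1, 2): C5 above F4
  -> R4 @ bar 4 tick 0 v(0, 2): B3/A4 m7 untreated
  -> R1 @ bar 7 tick 0 v(1, 2): E4/B4 P5 -> F4/C5 P5 similar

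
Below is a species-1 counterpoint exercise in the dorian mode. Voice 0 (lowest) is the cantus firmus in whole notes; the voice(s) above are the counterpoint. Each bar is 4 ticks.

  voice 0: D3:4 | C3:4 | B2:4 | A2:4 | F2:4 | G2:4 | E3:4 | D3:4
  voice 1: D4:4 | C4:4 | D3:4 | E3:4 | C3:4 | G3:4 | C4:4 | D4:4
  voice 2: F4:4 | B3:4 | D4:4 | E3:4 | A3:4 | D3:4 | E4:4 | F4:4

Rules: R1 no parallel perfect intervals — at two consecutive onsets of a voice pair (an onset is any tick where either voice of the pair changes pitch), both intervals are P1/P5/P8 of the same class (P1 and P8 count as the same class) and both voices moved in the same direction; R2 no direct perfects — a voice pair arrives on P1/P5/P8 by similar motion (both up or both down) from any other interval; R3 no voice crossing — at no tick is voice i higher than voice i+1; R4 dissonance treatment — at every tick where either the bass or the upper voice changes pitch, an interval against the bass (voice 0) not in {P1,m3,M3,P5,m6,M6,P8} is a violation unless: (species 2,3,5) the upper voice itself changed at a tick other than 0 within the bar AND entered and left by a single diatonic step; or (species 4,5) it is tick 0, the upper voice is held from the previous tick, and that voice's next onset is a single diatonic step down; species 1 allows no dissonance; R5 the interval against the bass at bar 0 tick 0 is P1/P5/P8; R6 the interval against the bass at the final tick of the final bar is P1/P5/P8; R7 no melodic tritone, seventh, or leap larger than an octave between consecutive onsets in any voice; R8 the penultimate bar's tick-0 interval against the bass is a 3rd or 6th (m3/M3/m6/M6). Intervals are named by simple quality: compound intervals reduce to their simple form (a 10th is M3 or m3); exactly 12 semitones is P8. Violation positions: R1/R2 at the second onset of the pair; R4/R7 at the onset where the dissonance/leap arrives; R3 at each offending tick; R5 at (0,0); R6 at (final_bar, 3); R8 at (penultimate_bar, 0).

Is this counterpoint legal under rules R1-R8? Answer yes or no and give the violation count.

bar 0: v0=D3 v1=D4 v2=F4 (m3)
bar 1: v0=C3 v1=C4 v2=B3 (M7)
bar 2: v0=B2 v1=D3 v2=D4 (m3)
bar 3: v0=A2 v1=E3 v2=E3 (P5)
bar 4: v0=F2 v1=C3 v2=A3 (M3)
bar 5: v0=G2 v1=G3 v2=D3 (P5)
bar 6: v0=E3 v1=C4 v2=E4 (P8)
bar 7: v0=D3 v1=D4 v2=F4 (m3)
  R5 @ bar0.0: opens on m3
  R1 @ bar1.0: D3/D4 P8 -> C3/C4 P8 similar
  R3 @ bar1.0: C4 above B3
  R4 @ bar1.0: C3/B3 M7 untreated
  R7 @ bar1.0: F4->B3 leap 6st
  R3 @ bar1.1: C4 above B3
  R3 @ bar1.2: C4 above B3
  R3 @ bar1.3: C4 above B3
  R7 @ bar2.0: C4->D3 leap 10st
  R2 @ bar3.0: B2/D4 m3 -> A2/E3 P5 similar
  R7 @ bar3.0: D4->E3 leap 10st
  R1 @ bar4.0: A2/E3 P5 -> F2/C3 P5 similar
  R2 @ bar5.0: F2/C3 P5 -> G2/G3 P8 similar
  R3 @ bar5.0: G3 above D3
  R3 @ bar5.1: G3 above D3
  R3 @ bar5.2: G3 above D3
  R3 @ bar5.3: G3 above D3
  R2 @ bar6.0: G2/D3 P5 -> E3/E4 P8 similar
  R7 @ bar6.0: D3->E4 leap 14st
  R8 @ bar6.0: penult P8 not 3rd/6th
  R6 @ bar7.3: closes on m3

No (21 violations)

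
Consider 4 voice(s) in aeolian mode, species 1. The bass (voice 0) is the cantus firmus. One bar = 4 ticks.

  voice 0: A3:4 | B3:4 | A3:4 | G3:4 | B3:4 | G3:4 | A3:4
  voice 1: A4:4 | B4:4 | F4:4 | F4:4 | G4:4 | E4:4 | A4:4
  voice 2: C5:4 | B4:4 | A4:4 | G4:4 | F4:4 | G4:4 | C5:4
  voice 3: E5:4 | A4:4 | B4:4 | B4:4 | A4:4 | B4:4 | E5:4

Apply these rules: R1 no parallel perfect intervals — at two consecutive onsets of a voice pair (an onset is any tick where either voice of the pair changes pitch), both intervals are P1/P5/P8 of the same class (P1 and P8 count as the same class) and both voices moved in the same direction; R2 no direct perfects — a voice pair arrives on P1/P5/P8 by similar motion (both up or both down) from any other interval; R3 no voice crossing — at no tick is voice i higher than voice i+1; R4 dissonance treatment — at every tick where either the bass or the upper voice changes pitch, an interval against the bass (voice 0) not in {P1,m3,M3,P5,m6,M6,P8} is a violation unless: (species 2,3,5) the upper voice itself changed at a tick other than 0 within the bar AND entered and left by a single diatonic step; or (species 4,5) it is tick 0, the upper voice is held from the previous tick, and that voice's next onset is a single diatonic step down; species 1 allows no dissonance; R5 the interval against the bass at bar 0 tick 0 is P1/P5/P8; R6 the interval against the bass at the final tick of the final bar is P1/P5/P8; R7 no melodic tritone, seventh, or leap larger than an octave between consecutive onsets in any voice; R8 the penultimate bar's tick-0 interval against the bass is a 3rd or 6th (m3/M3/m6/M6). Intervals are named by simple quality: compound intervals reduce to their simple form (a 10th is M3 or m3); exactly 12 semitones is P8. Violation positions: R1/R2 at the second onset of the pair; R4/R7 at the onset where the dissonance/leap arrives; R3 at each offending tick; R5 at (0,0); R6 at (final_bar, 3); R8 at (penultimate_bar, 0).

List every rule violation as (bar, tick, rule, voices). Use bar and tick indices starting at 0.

bar 0: v0=A3 v1=A4 v2=C5 v3=E5 downbeat P5
bar 1: v0=B3 v1=B4 v2=B4 v3=A4 downbeat m7
bar 2: v0=A3 v1=F4 v2=A4 v3=B4 downbeat M2
bar 3: v0=G3 v1=F4 v2=G4 v3=B4 downbeat M3
bar 4: v0=B3 v1=G4 v2=F4 v3=A4 downbeat m7
bar 5: v0=G3 v1=E4 v2=G4 v3=B4 downbeat M3
bar 6: v0=A3 v1=A4 v2=C5 v3=E5 downbeat P5
  -> R5 @ bar 0 tick 0 v(0, 2): opens on m3
  -> R1 @ bar 1 tick 0 v(0, 1): A3/A4 P8 -> B3/B4 P8 similar
  -> R3 @ bar 1 tick 0 v(2, 3): B4 above A4
  -> R4 @ bar 1 tick 0 v(0, 3): B3/A4 m7 untreated
  -> R3 @ bar 1 tick 1 v(2, 3): B4 above A4
  -> R3 @ bar 1 tick 2 v(2, 3): B4 above A4
  -> R3 @ bar 1 tick 3 v(2, 3): B4 above A4
  -> R1 @ bar 2 tick 0 v(0, 2): B3/B4 P8 -> A3/A4 P8 similar
  -> R4 @ bar 2 tick 0 v(0, 3): A3/B4 M2 untreated
  -> R7 @ bar 2 tick 0 v(1,): B4->F4 leap 6st
  -> R1 @ bar 3 tick 0 v(0, 2): A3/A4 P8 -> G3/G4 P8 similar
  -> R4 @ bar 3 tick 0 v(0, 1): G3/F4 m7 untreated
  -> R3 @ bar 4 tick 0 v(1, 2): G4 above F4
  -> R4 @ bar 4 tick 0 v(0, 2): B3/F4 TT untreated
  -> R4 @ bar 4 tick 0 v(0, 3): B3/A4 m7 untreated
  -> R3 @ bar 4 tick 1 v(1, 2): G4 above F4
  -> R3 @ bar 4 tick 2 v(1, 2): G4 above F4
  -> R3 @ bar 4 tick 3 v(1, 2): G4 above F4
  -> R8 @ bar 5 tick 0 v(0, 2): penult P8 not 3rd/6th
  -> R1 @ bar 6 tick 0 v(1, 3): E4/B4 P5 -> A4/E5 P5 similar
  -> R2 @ bar 6 tick 0 v(0, 1): G3/E4 M6 -> A3/A4 P8 similar
  -> R2 @ bar 6 tick 0 v(0, 3): G3/B4 M3 -> A3/E5 P5 similar
  -> R6 @ bar 6 tick 3 v(0, 2): closes on m3

(0, 0, R5, (0, 2))
(1, 0, R1, (0, 1))
(1, 0, R3, (2, 3))
(1, 0, R4, (0, 3))
(1, 1, R3, (2, 3))
(1, 2, R3, (2, 3))
(1, 3, R3, (2, 3))
(2, 0, R1, (0, 2))
(2, 0, R4, (0, 3))
(2, 0, R7, (1,))
(3, 0, R1, (0, 2))
(3, 0, R4, (0, 1))
(4, 0, R3, (1, 2))
(4, 0, R4, (0, 2))
(4, 0, R4, (0, 3))
(4, 1, R3, (1, 2))
(4, 2, R3, (1, 2))
(4, 3, R3, (1, 2))
(5, 0, R8, (0, 2))
(6, 0, R1, (1, 3))
(6, 0, R2, (0, 1))
(6, 0, R2, (0, 3))
(6, 3, R6, (0, 2))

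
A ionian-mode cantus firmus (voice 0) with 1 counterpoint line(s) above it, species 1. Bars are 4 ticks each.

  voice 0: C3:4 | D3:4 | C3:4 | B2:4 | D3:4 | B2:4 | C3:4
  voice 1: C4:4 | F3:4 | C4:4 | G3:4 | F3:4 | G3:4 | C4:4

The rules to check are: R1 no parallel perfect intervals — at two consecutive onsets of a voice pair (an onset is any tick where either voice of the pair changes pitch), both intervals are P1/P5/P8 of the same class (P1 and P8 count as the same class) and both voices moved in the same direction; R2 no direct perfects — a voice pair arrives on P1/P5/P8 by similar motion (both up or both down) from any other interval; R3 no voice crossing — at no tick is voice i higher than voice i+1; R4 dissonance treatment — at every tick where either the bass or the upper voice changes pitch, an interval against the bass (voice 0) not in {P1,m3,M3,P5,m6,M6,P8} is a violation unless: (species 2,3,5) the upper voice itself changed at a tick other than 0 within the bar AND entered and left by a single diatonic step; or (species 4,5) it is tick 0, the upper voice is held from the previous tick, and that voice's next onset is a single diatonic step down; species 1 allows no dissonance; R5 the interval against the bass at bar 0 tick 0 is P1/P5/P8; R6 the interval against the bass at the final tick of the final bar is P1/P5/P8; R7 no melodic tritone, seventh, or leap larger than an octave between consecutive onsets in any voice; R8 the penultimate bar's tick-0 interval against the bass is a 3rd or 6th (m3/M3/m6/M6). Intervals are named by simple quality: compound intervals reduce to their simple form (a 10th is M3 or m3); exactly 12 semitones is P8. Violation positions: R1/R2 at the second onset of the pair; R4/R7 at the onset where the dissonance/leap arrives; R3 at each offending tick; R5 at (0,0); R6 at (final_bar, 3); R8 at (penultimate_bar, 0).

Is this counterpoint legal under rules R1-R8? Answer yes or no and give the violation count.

No (1 violations)

bar 0: v0=C3 v1=C4 (P8)
bar 1: v0=D3 v1=F3 (m3)
bar 2: v0=C3 v1=C4 (P8)
bar 3: v0=B2 v1=G3 (m6)
bar 4: v0=D3 v1=F3 (m3)
bar 5: v0=B2 v1=G3 (m6)
bar 6: v0=C3 v1=C4 (P8)
  R2 @ bar6.0: B2/G3 m6 -> C3/C4 P8 similar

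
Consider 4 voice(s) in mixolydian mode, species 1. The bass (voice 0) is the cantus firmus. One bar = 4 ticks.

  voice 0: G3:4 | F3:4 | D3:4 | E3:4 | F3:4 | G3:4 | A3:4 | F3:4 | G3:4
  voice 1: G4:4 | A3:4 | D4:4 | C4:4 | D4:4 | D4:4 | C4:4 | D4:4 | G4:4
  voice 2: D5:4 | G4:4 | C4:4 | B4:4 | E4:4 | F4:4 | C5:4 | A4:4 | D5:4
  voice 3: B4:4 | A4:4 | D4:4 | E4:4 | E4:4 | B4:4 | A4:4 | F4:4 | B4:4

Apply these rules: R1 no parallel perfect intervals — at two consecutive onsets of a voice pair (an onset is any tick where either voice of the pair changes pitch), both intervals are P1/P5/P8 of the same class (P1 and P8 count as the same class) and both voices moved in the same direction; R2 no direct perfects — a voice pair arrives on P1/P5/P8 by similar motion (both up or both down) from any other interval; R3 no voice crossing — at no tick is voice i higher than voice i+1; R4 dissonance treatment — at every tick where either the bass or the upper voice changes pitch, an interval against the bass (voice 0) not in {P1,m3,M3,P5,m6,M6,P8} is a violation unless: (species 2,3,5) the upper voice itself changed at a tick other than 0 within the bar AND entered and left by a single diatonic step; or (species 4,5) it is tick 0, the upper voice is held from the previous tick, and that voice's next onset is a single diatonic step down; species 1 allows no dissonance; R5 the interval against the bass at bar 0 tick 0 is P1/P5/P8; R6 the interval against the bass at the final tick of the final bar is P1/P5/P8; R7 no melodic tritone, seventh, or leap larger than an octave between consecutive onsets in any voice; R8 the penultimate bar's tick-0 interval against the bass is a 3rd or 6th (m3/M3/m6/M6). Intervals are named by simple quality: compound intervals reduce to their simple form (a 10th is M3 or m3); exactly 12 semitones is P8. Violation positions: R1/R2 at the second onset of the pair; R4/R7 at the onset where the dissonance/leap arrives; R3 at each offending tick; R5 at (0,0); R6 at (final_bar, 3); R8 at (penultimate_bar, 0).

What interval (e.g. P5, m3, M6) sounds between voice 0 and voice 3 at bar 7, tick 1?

voice 0=F3 voice 3=F4 -> P8

P8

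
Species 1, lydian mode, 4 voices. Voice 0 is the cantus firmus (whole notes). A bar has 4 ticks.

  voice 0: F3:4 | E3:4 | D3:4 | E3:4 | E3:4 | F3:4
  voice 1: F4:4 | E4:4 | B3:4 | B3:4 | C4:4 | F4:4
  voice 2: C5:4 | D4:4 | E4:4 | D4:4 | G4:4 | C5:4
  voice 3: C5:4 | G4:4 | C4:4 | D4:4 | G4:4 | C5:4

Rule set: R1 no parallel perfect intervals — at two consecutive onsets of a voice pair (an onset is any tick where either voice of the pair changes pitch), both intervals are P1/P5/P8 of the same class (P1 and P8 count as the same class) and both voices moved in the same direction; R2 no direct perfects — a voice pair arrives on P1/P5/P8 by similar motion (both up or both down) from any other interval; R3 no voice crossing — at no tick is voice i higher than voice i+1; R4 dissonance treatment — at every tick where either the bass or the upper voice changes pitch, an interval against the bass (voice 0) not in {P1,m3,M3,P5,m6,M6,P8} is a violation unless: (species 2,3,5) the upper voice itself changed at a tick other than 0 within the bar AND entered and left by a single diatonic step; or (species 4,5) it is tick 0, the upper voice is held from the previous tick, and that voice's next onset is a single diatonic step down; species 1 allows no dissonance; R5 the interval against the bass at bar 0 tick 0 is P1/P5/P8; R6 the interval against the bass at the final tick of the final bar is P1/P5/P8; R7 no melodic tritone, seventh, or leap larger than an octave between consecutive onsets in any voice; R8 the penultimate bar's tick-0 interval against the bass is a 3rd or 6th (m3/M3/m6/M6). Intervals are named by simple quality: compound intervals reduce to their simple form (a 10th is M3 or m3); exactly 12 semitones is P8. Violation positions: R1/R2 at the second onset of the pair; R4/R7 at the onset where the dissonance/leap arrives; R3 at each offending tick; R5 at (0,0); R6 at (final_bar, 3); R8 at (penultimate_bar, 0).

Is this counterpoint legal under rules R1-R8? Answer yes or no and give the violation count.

bar 0: v0=F3 v1=F4 v2=C5 v3=C5 (P5)
bar 1: v0=E3 v1=E4 v2=D4 v3=G4 (m3)
bar 2: v0=D3 v1=B3 v2=E4 v3=C4 (m7)
bar 3: v0=E3 v1=B3 v2=D4 v3=D4 (m7)
bar 4: v0=E3 v1=C4 v2=G4 v3=G4 (m3)
bar 5: v0=F3 v1=F4 v2=C5 v3=C5 (P5)
  R1 @ bar1.0: F3/F4 P8 -> E3/E4 P8 similar
  R3 @ bar1.0: E4 above D4
  R4 @ bar1.0: E3/D4 m7 untreated
  R7 @ bar1.0: C5->D4 leap 10st
  R3 @ bar1.1: E4 above D4
  R3 @ bar1.2: E4 above D4
  R3 @ bar1.3: E4 above D4
  R3 @ bar2.0: E4 above C4
  R4 @ bar2.0: D3/E4 M2 untreated
  R4 @ bar2.0: D3/C4 m7 untreated
  R3 @ bar2.1: E4 above C4
  R3 @ bar2.2: E4 above C4
  R3 @ bar2.3: E4 above C4
  R4 @ bar3.0: E3/D4 m7 untreated
  R4 @ bar3.0: E3/D4 m7 untreated
  R1 @ bar4.0: D4/D4 P1 -> G4/G4 P1 similar
  R2 @ bar4.0: B3/D4 m3 -> C4/G4 P5 similar
  R2 @ bar4.0: B3/D4 m3 -> C4/G4 P5 similar
  R1 @ bar5.0: C4/G4 P5 -> F4/C5 P5 similar
  R1 @ bar5.0: C4/G4 P5 -> F4/C5 P5 similar
  R1 @ bar5.0: G4/G4 P1 -> C5/C5 P1 similar
  R2 @ bar5.0: E3/C4 m6 -> F3/F4 P8 similar
  R2 @ bar5.0: E3/G4 m3 -> F3/C5 P5 similar
  R2 @ bar5.0: E3/G4 m3 -> F3/C5 P5 similar

No (24 violations)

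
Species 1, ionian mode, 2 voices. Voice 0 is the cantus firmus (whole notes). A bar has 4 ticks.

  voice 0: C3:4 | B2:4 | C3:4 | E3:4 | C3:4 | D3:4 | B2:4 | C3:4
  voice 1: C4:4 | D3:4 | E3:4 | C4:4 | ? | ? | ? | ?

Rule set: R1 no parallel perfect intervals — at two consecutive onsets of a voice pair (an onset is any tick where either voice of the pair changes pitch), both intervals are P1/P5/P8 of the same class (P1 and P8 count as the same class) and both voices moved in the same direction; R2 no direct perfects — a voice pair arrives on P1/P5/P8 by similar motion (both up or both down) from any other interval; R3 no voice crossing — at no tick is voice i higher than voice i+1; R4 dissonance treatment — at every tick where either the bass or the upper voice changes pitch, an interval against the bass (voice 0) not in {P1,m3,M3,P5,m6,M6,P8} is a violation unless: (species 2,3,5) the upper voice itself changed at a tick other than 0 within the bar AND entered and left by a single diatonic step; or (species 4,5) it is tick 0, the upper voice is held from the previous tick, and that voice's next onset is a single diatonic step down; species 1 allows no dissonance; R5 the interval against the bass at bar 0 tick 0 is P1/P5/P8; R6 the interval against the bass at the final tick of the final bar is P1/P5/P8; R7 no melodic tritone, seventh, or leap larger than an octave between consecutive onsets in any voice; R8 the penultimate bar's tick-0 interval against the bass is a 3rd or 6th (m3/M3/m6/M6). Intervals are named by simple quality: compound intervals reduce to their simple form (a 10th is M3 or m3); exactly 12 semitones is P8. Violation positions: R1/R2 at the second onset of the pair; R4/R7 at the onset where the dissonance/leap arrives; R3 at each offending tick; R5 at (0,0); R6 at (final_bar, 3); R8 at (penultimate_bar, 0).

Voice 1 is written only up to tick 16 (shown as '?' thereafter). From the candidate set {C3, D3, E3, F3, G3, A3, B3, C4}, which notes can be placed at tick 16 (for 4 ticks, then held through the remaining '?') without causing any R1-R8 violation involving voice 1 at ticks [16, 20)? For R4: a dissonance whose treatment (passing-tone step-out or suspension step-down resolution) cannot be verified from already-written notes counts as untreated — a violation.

{A3, C4, E3}

C3: violates R2
D3: violates R4,R7
E3: legal
F3: violates R4
G3: violates R2
A3: legal
B3: violates R4
C4: legal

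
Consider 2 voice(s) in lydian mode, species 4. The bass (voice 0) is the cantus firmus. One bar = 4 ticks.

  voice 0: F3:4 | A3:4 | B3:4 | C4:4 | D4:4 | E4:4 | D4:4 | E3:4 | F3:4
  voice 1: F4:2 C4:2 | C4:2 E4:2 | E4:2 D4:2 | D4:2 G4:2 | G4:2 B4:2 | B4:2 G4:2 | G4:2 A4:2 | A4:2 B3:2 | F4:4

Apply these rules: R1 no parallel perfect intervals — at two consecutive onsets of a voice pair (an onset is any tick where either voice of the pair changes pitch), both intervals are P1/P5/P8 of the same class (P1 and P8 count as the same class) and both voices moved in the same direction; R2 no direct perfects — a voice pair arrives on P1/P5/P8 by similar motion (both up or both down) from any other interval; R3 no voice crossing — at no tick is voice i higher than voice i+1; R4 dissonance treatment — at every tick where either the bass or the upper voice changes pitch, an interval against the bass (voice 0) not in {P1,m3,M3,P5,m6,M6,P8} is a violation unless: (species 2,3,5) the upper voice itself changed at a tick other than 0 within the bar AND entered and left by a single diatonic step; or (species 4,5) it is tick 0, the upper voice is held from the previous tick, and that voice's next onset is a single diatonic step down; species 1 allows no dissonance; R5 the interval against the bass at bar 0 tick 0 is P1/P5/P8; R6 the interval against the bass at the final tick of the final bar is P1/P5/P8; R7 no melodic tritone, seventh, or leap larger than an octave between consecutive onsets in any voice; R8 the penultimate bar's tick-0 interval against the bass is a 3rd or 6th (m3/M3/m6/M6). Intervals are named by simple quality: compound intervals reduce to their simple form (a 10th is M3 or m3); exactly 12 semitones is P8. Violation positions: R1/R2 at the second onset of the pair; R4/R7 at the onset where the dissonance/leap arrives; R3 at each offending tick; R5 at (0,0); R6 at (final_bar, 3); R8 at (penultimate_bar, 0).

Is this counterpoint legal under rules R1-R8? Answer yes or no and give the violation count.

No (9 violations)

bar 0: v0=F3 v1=F4 (P8)
bar 1: v0=A3 v1=C4 (m3)
bar 2: v0=B3 v1=E4 (P4)
bar 3: v0=C4 v1=D4 (M2)
bar 4: v0=D4 v1=G4 (P4)
bar 5: v0=E4 v1=B4 (P5)
bar 6: v0=D4 v1=G4 (P4)
bar 7: v0=E3 v1=A4 (P4)
bar 8: v0=F3 v1=F4 (P8)
  R4 @ bar3.0: C4/D4 M2 untreated
  R4 @ bar4.0: D4/G4 P4 untreated
  R4 @ bar6.0: D4/G4 P4 untreated
  R4 @ bar7.0: E3/A4 P4 untreated
  R7 @ bar7.0: D4->E3 leap 10st
  R8 @ bar7.0: penult P4 not 3rd/6th
  R7 @ bar7.2: A4->B3 leap 10st
  R2 @ bar8.0: E3/B3 P5 -> F3/F4 P8 similar
  R7 @ bar8.0: B3->F4 leap 6st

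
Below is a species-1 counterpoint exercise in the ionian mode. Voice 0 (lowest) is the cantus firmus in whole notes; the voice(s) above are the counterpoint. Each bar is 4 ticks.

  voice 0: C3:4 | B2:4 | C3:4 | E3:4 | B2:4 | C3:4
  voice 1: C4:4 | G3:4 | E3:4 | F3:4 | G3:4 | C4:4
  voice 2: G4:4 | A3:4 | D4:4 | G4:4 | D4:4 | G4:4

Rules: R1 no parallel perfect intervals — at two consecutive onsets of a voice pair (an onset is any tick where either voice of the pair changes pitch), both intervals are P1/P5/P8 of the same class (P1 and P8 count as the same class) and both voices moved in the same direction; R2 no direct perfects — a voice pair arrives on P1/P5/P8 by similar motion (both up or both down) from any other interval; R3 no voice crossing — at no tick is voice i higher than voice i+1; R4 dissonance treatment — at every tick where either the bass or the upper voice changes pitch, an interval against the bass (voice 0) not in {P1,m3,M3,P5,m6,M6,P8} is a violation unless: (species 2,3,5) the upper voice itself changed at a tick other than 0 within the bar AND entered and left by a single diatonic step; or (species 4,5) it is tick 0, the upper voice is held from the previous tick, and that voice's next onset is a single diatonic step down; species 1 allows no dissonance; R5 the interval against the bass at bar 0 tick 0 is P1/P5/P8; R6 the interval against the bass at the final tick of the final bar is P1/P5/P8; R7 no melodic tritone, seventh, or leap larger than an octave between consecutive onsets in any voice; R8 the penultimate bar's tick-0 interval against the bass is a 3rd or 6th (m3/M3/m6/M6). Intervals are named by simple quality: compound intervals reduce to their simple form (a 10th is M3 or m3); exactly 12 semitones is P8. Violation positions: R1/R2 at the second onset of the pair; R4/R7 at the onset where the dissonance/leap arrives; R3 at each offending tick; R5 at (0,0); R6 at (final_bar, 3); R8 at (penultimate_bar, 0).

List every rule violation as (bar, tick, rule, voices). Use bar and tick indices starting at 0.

(1, 0, R4, (0, 2))
(1, 0, R7, (2,))
(2, 0, R4, (0, 2))
(3, 0, R4, (0, 1))
(5, 0, R1, (1, 2))
(5, 0, R2, (0, 1))
(5, 0, R2, (0, 2))

bar 0: v0=C3 v1=C4 v2=G4 downbeat P5
bar 1: v0=B2 v1=G3 v2=A3 downbeat m7
bar 2: v0=C3 v1=E3 v2=D4 downbeat M2
bar 3: v0=E3 v1=F3 v2=G4 downbeat m3
bar 4: v0=B2 v1=G3 v2=D4 downbeat m3
bar 5: v0=C3 v1=C4 v2=G4 downbeat P5
  -> R4 @ bar 1 tick 0 v(0, 2): B2/A3 m7 untreated
  -> R7 @ bar 1 tick 0 v(2,): G4->A3 leap 10st
  -> R4 @ bar 2 tick 0 v(0, 2): C3/D4 M2 untreated
  -> R4 @ bar 3 tick 0 v(0, 1): E3/F3 m2 untreated
  -> R1 @ bar 5 tick 0 v(1, 2): G3/D4 P5 -> C4/G4 P5 similar
  -> R2 @ bar 5 tick 0 v(0, 1): B2/G3 m6 -> C3/C4 P8 similar
  -> R2 @ bar 5 tick 0 v(0, 2): B2/D4 m3 -> C3/G4 P5 similar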